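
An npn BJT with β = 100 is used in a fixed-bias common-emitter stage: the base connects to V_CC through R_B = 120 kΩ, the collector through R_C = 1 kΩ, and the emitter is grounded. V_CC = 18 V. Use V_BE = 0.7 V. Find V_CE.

Base loop: V_CC = I_B·R_B + V_BE, so I_B = (18 − 0.7)/120 kΩ = 0.144 mA.
In the active region I_C = β·I_B = 100 × 0.144 = 14.4 mA.
Collector loop: V_CE = V_CC − I_C·R_C = 18 − 14.4×1 = 3.58 V.
Since V_CE = 3.58 V > V_CE(sat) ≈ 0.2 V, the transistor is in the active region as assumed.

V_CE ≈ 3.6 V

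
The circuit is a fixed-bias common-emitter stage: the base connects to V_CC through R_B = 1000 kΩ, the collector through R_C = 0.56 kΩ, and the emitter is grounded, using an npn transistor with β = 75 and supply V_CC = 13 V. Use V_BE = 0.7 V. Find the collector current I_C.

I_C ≈ 0.92 mA

Base loop: V_CC = I_B·R_B + V_BE, so I_B = (13 − 0.7)/1000 kΩ = 0.0123 mA.
In the active region I_C = β·I_B = 75 × 0.0123 = 0.922 mA.
Collector loop: V_CE = V_CC − I_C·R_C = 13 − 0.922×0.56 = 12.5 V.
Since V_CE = 12.5 V > V_CE(sat) ≈ 0.2 V, the transistor is in the active region as assumed.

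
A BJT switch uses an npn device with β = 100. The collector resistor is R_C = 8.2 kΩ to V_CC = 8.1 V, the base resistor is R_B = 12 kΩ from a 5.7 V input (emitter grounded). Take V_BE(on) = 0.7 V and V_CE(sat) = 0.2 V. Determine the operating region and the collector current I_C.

saturation; I_C ≈ 0.96 mA

Assume active: I_B = (5.7 − 0.7)/12 = 0.417 mA, giving I_C = β·I_B = 41.7 mA.
But then V_CE = 8.1 − 41.7×8.2 = -334 V < V_CE(sat) = 0.2 V — impossible in the active region.
So the transistor is saturated. With V_CE = 0.2 V, I_C = (V_CC − 0.2)/R_C = 7.9/8.2 = 0.963 mA.
Check: β·I_B = 41.7 mA > I_C = 0.963 mA, confirming saturation.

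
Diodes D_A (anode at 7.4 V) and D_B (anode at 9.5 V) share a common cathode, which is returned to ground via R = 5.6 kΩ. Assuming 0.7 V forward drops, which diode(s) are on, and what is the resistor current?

Only D_B conducts; I_R ≈ 1.6 mA

Assume both conduct. Then node N would need to be at both 7.4−0.7 = 6.7 V and 9.5−0.7 = 8.8 V, which is impossible.
Assume only D_B conducts: V_N = 9.5 − 0.7 = 8.8 V, so I_R = 8.8/5.6 = 1.57 mA.
Check D_A: its anode-to-cathode voltage is 7.4 − 8.8 = -1.4 V < 0.7 V, so it is off. The assumption is consistent.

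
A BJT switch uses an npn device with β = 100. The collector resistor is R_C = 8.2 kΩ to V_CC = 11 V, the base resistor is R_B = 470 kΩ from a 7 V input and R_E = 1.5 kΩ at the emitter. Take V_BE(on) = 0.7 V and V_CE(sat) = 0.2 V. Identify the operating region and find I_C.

active; I_C ≈ 1 mA

Assume active. Base-emitter loop: I_B = (V_BB − V_BE)/(R_B + (β+1)R_E) = (7 − 0.7)/(470 + 101×1.5) = 0.0101 mA.
I_C = β·I_B = 100×0.0101 = 1.01 mA.
V_CE = V_CC − I_C·R_C − I_E·R_E = 11 − 1.01×8.2 − 1.02×1.5 = 1.15 V > V_CE(sat), so the active-region assumption holds.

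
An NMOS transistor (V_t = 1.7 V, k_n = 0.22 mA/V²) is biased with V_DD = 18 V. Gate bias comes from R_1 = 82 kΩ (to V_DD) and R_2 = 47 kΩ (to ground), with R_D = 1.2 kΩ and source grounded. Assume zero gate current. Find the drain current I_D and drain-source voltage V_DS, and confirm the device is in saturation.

V_G = V_DD·R_2/(R_1+R_2) = 18×47/129 = 6.56 V. With the source grounded, V_GS = V_G = 6.56 V.
Assume saturation: I_D = (k_n/2)(V_GS − V_t)² = (0.22/2)×(6.56 − 1.7)² = 0.11×4.86² = 2.6 mA.
V_DS = V_DD − I_D·R_D = 18 − 2.6×1.2 = 14.9 V.
Saturation requires V_DS ≥ V_GS − V_t = 4.86 V; 14.9 ≥ 4.86 ✓.

I_D ≈ 2.6 mA, V_DS ≈ 15 V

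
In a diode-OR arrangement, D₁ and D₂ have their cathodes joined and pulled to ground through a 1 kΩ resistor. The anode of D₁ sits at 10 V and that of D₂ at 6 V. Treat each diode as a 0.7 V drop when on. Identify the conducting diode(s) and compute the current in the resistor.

Assume both conduct. Then node N would need to be at both 10−0.7 = 9.3 V and 6−0.7 = 5.3 V, which is impossible.
Assume only D₁ conducts: V_N = 10 − 0.7 = 9.3 V, so I_R = 9.3/1 = 9.3 mA.
Check D₂: its anode-to-cathode voltage is 6 − 9.3 = -3.3 V < 0.7 V, so it is off. The assumption is consistent.

Only D₁ conducts; I_R ≈ 9.3 mA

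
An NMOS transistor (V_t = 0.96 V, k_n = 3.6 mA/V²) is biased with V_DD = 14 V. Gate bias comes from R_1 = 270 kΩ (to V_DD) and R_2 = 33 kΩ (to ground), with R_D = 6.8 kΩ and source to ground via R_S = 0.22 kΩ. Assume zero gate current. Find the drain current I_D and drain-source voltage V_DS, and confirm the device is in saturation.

I_D ≈ 0.41 mA, V_DS ≈ 11 V

V_G = V_DD·R_2/(R_1+R_2) = 14×33/303 = 1.52 V.
Assume saturation: I_D = (k_n/2)(V_GS − V_t)² with V_GS = V_G − I_D·R_S = 1.52 − 0.22·I_D.
Substituting gives 0.0871·I_D² − 1.45·I_D + 0.574 = 0, with roots I_D = 0.407 or 16.2 mA.
The root I_D = 16.2 mA gives V_GS = -2.04 V ≤ V_t, so take I_D = 0.407 mA.
Then V_GS = 1.44 V and V_DS = V_DD − I_D(R_D+R_S) = 14 − 0.407×7.02 = 11.1 V.
Saturation requires V_DS ≥ V_GS − V_t = 0.475 V; 11.1 ≥ 0.475 ✓.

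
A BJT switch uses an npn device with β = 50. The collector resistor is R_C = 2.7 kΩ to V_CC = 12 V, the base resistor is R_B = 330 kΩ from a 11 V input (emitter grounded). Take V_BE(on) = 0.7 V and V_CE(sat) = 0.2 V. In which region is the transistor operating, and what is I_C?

Assume active. Base-emitter loop: I_B = (V_BB − V_BE)/R_B = (11 − 0.7)/330 = 0.0312 mA.
I_C = β·I_B = 50×0.0312 = 1.56 mA.
V_CE = V_CC − I_C·R_C = 12 − 1.56×2.7 = 7.79 V > V_CE(sat), so the active-region assumption holds.

active; I_C ≈ 1.6 mA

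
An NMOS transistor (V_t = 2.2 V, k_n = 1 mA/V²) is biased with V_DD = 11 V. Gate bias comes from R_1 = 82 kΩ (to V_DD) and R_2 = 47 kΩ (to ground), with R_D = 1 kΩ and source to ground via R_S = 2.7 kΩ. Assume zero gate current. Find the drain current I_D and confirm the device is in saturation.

V_G = V_DD·R_2/(R_1+R_2) = 11×47/129 = 4.01 V.
Assume saturation: I_D = (k_n/2)(V_GS − V_t)² with V_GS = V_G − I_D·R_S = 4.01 − 2.7·I_D.
Substituting gives 3.65·I_D² − 5.88·I_D + 1.63 = 0, with roots I_D = 0.357 or 1.26 mA.
The root I_D = 1.26 mA gives V_GS = 0.615 V ≤ V_t, so take I_D = 0.357 mA.
Then V_GS = 3.04 V and V_DS = V_DD − I_D(R_D+R_S) = 11 − 0.357×3.7 = 9.68 V.
Saturation requires V_DS ≥ V_GS − V_t = 0.845 V; 9.68 ≥ 0.845 ✓.

I_D ≈ 0.36 mA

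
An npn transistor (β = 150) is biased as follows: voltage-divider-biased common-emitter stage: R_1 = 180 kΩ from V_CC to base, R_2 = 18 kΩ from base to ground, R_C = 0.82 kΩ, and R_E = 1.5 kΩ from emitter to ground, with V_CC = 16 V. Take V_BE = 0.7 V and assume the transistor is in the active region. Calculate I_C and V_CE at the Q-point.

Thevenize the base divider: V_Th = V_CC·R_2/(R_1+R_2) = 16×18/198 = 1.45 V, R_Th = R_1‖R_2 = 16.4 kΩ.
Base-emitter loop: V_Th = I_B·R_Th + V_BE + (β+1)I_B·R_E, so I_B = (1.45 − 0.7) / (16.4 + 151×1.5) = 0.00311 mA.
I_C = β·I_B = 150×0.00311 = 0.466 mA, and I_E = (β+1)I_B = 0.469 mA.
V_CE = V_CC − I_C·R_C − I_E·R_E = 16 − 0.466×0.82 − 0.469×1.5 = 14.9 V.
V_CE = 14.9 V > 0.2 V confirms active-region operation.

I_C ≈ 0.47 mA, V_CE ≈ 15 V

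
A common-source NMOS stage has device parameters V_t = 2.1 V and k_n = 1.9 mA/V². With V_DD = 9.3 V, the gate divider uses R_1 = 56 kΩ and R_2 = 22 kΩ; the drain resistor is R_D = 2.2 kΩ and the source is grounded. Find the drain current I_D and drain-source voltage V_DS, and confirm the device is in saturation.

I_D ≈ 0.26 mA, V_DS ≈ 8.7 V

V_G = V_DD·R_2/(R_1+R_2) = 9.3×22/78 = 2.62 V. With the source grounded, V_GS = V_G = 2.62 V.
Assume saturation: I_D = (k_n/2)(V_GS − V_t)² = (1.9/2)×(2.62 − 2.1)² = 0.95×0.523² = 0.26 mA.
V_DS = V_DD − I_D·R_D = 9.3 − 0.26×2.2 = 8.73 V.
Saturation requires V_DS ≥ V_GS − V_t = 0.523 V; 8.73 ≥ 0.523 ✓.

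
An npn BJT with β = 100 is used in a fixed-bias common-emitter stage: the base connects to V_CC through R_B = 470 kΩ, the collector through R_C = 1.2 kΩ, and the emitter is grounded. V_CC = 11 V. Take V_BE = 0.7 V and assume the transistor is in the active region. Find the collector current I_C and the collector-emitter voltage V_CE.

I_C ≈ 2.2 mA, V_CE ≈ 8.4 V

Base loop: V_CC = I_B·R_B + V_BE, so I_B = (11 − 0.7)/470 kΩ = 0.0219 mA.
In the active region I_C = β·I_B = 100 × 0.0219 = 2.19 mA.
Collector loop: V_CE = V_CC − I_C·R_C = 11 − 2.19×1.2 = 8.37 V.
Since V_CE = 8.37 V > V_CE(sat) ≈ 0.2 V, the transistor is in the active region as assumed.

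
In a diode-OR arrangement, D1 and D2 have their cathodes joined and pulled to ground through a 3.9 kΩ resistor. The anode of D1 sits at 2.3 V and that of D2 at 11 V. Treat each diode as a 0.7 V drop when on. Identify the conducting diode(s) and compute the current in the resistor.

Assume both conduct. Then node N would need to be at both 2.3−0.7 = 1.6 V and 11−0.7 = 10.3 V, which is impossible.
Assume only D2 conducts: V_N = 11 − 0.7 = 10.3 V, so I_R = 10.3/3.9 = 2.64 mA.
Check D1: its anode-to-cathode voltage is 2.3 − 10.3 = -8 V < 0.7 V, so it is off. The assumption is consistent.

Only D2 conducts; I_R ≈ 2.6 mA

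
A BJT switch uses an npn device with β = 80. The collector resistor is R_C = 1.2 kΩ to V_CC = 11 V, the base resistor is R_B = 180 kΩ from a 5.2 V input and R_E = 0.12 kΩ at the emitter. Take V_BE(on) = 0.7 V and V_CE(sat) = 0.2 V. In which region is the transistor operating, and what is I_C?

active; I_C ≈ 1.9 mA

Assume active. Base-emitter loop: I_B = (V_BB − V_BE)/(R_B + (β+1)R_E) = (5.2 − 0.7)/(180 + 81×0.12) = 0.0237 mA.
I_C = β·I_B = 80×0.0237 = 1.9 mA.
V_CE = V_CC − I_C·R_C − I_E·R_E = 11 − 1.9×1.2 − 1.92×0.12 = 8.49 V > V_CE(sat), so the active-region assumption holds.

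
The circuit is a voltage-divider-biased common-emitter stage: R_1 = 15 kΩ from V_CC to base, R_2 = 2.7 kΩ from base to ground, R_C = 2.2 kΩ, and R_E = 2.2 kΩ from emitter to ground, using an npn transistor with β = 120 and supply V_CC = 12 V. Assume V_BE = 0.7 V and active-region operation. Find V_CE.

Thevenize the base divider: V_Th = V_CC·R_2/(R_1+R_2) = 12×2.7/17.7 = 1.83 V, R_Th = R_1‖R_2 = 2.29 kΩ.
Base-emitter loop: V_Th = I_B·R_Th + V_BE + (β+1)I_B·R_E, so I_B = (1.83 − 0.7) / (2.29 + 121×2.2) = 0.00421 mA.
I_C = β·I_B = 120×0.00421 = 0.505 mA, and I_E = (β+1)I_B = 0.509 mA.
V_CE = V_CC − I_C·R_C − I_E·R_E = 12 − 0.505×2.2 − 0.509×2.2 = 9.77 V.
V_CE = 9.77 V > 0.2 V confirms active-region operation.

V_CE ≈ 9.8 V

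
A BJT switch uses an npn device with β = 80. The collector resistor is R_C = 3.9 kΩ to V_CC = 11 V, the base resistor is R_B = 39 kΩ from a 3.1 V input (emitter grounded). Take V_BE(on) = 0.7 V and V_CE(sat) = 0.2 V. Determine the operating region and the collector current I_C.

Assume active: I_B = (3.1 − 0.7)/39 = 0.0615 mA, giving I_C = β·I_B = 4.92 mA.
But then V_CE = 11 − 4.92×3.9 = -8.2 V < V_CE(sat) = 0.2 V — impossible in the active region.
So the transistor is saturated. With V_CE = 0.2 V, I_C = (V_CC − 0.2)/R_C = 10.8/3.9 = 2.77 mA.
Check: β·I_B = 4.92 mA > I_C = 2.77 mA, confirming saturation.

saturation; I_C ≈ 2.8 mA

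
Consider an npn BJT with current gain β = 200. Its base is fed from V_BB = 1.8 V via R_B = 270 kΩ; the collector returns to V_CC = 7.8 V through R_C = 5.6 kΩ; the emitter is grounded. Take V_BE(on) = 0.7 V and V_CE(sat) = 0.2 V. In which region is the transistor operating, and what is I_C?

Assume active. Base-emitter loop: I_B = (V_BB − V_BE)/R_B = (1.8 − 0.7)/270 = 0.00407 mA.
I_C = β·I_B = 200×0.00407 = 0.815 mA.
V_CE = V_CC − I_C·R_C = 7.8 − 0.815×5.6 = 3.24 V > V_CE(sat), so the active-region assumption holds.

active; I_C ≈ 0.81 mA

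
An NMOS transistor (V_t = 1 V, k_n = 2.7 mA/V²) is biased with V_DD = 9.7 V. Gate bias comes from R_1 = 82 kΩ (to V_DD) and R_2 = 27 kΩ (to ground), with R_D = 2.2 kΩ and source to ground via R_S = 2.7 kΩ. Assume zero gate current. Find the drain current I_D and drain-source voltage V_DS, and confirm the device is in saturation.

V_G = V_DD·R_2/(R_1+R_2) = 9.7×27/109 = 2.4 V.
Assume saturation: I_D = (k_n/2)(V_GS − V_t)² with V_GS = V_G − I_D·R_S = 2.4 − 2.7·I_D.
Substituting gives 9.84·I_D² − 11.2·I_D + 2.66 = 0, with roots I_D = 0.335 or 0.806 mA.
The root I_D = 0.806 mA gives V_GS = 0.227 V ≤ V_t, so take I_D = 0.335 mA.
Then V_GS = 1.5 V and V_DS = V_DD − I_D(R_D+R_S) = 9.7 − 0.335×4.9 = 8.06 V.
Saturation requires V_DS ≥ V_GS − V_t = 0.498 V; 8.06 ≥ 0.498 ✓.

I_D ≈ 0.34 mA, V_DS ≈ 8.1 V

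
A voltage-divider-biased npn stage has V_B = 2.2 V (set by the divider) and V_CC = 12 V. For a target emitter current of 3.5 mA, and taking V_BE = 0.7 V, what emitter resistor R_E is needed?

V_E = V_B − V_BE = 2.2 − 0.7 = 1.5 V.
R_E = V_E / I_E = 1.5 / 3.5 = 0.429 kΩ.

R_E ≈ 0.43 kΩ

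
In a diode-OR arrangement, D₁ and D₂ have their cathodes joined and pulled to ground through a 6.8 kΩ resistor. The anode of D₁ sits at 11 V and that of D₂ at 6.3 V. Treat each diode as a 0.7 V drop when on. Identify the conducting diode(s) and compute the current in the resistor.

Only D₁ conducts; I_R ≈ 1.5 mA

Assume both conduct. Then node N would need to be at both 11−0.7 = 10.3 V and 6.3−0.7 = 5.6 V, which is impossible.
Assume only D₁ conducts: V_N = 11 − 0.7 = 10.3 V, so I_R = 10.3/6.8 = 1.51 mA.
Check D₂: its anode-to-cathode voltage is 6.3 − 10.3 = -4 V < 0.7 V, so it is off. The assumption is consistent.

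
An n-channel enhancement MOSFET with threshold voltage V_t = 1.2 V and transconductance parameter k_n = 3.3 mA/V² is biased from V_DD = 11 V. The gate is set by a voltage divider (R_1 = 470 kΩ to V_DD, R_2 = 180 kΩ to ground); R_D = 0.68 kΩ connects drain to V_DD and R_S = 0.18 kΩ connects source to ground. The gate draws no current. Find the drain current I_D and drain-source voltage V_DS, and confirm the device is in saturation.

I_D ≈ 2.9 mA, V_DS ≈ 8.5 V

V_G = V_DD·R_2/(R_1+R_2) = 11×180/650 = 3.05 V.
Assume saturation: I_D = (k_n/2)(V_GS − V_t)² with V_GS = V_G − I_D·R_S = 3.05 − 0.18·I_D.
Substituting gives 0.0535·I_D² − 2.1·I_D + 5.62 = 0, with roots I_D = 2.9 or 36.3 mA.
The root I_D = 36.3 mA gives V_GS = -3.49 V ≤ V_t, so take I_D = 2.9 mA.
Then V_GS = 2.52 V and V_DS = V_DD − I_D(R_D+R_S) = 11 − 2.9×0.86 = 8.51 V.
Saturation requires V_DS ≥ V_GS − V_t = 1.32 V; 8.51 ≥ 1.32 ✓.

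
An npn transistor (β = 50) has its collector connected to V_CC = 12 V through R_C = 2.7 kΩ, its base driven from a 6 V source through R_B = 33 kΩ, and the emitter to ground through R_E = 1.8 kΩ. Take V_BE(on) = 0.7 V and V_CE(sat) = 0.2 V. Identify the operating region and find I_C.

active; I_C ≈ 2.1 mA

Assume active. Base-emitter loop: I_B = (V_BB − V_BE)/(R_B + (β+1)R_E) = (6 − 0.7)/(33 + 51×1.8) = 0.0425 mA.
I_C = β·I_B = 50×0.0425 = 2.12 mA.
V_CE = V_CC − I_C·R_C − I_E·R_E = 12 − 2.12×2.7 − 2.17×1.8 = 2.37 V > V_CE(sat), so the active-region assumption holds.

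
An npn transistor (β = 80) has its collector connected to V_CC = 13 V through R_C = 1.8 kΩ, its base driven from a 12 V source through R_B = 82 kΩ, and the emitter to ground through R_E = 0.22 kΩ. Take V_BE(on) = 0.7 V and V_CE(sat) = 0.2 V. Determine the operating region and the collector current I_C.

Assume active: I_B = (12 − 0.7)/(82 + 81×0.22) = 0.113 mA, I_C = β·I_B = 9.06 mA.
Then V_CE = 13 − 9.06×1.8 − 9.17×0.22 = -5.32 V < 0.2 V — the active assumption fails.
Re-solve with V_CE = 0.2 V. KCL at the emitter: V_E/R_E = (V_BB−0.7−V_E)/R_B + (V_CC−0.2−V_E)/R_C, giving V_E = 1.42 V.
I_C = (V_CC − 0.2 − V_E)/R_C = (12.8 − 1.42)/1.8 = 6.32 mA.
Check: I_B = (11.3 − 1.42)/82 = 0.121 mA, and β·I_B = 9.64 mA > I_C, confirming saturation.

saturation; I_C ≈ 6.3 mA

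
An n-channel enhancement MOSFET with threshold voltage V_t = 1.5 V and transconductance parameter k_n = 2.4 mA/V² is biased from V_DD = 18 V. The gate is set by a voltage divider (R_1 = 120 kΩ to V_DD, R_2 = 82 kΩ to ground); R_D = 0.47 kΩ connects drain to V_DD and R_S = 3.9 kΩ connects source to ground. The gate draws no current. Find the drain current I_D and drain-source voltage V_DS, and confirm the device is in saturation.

I_D ≈ 1.2 mA, V_DS ≈ 13 V

V_G = V_DD·R_2/(R_1+R_2) = 18×82/202 = 7.31 V.
Assume saturation: I_D = (k_n/2)(V_GS − V_t)² with V_GS = V_G − I_D·R_S = 7.31 − 3.9·I_D.
Substituting gives 18.3·I_D² − 55.4·I_D + 40.5 = 0, with roots I_D = 1.23 or 1.8 mA.
The root I_D = 1.8 mA gives V_GS = 0.274 V ≤ V_t, so take I_D = 1.23 mA.
Then V_GS = 2.51 V and V_DS = V_DD − I_D(R_D+R_S) = 18 − 1.23×4.37 = 12.6 V.
Saturation requires V_DS ≥ V_GS − V_t = 1.01 V; 12.6 ≥ 1.01 ✓.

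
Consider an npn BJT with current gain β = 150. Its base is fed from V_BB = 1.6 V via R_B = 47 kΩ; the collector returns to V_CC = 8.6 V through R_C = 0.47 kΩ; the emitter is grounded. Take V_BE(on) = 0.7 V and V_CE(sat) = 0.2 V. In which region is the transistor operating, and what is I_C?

active; I_C ≈ 2.9 mA

Assume active. Base-emitter loop: I_B = (V_BB − V_BE)/R_B = (1.6 − 0.7)/47 = 0.0191 mA.
I_C = β·I_B = 150×0.0191 = 2.87 mA.
V_CE = V_CC − I_C·R_C = 8.6 − 2.87×0.47 = 7.25 V > V_CE(sat), so the active-region assumption holds.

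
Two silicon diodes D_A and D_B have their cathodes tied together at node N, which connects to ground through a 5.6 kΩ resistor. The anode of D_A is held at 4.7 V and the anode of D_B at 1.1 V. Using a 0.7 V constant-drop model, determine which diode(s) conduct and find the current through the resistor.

Only D_A conducts; I_R ≈ 0.71 mA

Assume both conduct. Then node N would need to be at both 4.7−0.7 = 4 V and 1.1−0.7 = 0.4 V, which is impossible.
Assume only D_A conducts: V_N = 4.7 − 0.7 = 4 V, so I_R = 4/5.6 = 0.714 mA.
Check D_B: its anode-to-cathode voltage is 1.1 − 4 = -2.9 V < 0.7 V, so it is off. The assumption is consistent.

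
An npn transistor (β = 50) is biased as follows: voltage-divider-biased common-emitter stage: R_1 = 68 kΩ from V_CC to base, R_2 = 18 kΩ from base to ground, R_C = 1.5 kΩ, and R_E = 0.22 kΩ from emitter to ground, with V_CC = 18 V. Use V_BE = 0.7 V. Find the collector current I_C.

Thevenize the base divider: V_Th = V_CC·R_2/(R_1+R_2) = 18×18/86 = 3.77 V, R_Th = R_1‖R_2 = 14.2 kΩ.
Base-emitter loop: V_Th = I_B·R_Th + V_BE + (β+1)I_B·R_E, so I_B = (3.77 − 0.7) / (14.2 + 51×0.22) = 0.121 mA.
I_C = β·I_B = 50×0.121 = 6.03 mA, and I_E = (β+1)I_B = 6.15 mA.
V_CE = V_CC − I_C·R_C − I_E·R_E = 18 − 6.03×1.5 − 6.15×0.22 = 7.61 V.
V_CE = 7.61 V > 0.2 V confirms active-region operation.

I_C ≈ 6 mA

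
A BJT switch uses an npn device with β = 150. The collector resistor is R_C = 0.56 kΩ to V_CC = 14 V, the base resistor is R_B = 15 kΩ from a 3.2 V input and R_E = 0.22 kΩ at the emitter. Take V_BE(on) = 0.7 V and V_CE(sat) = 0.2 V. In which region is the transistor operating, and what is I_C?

active; I_C ≈ 7.8 mA

Assume active. Base-emitter loop: I_B = (V_BB − V_BE)/(R_B + (β+1)R_E) = (3.2 − 0.7)/(15 + 151×0.22) = 0.0518 mA.
I_C = β·I_B = 150×0.0518 = 7.78 mA.
V_CE = V_CC − I_C·R_C − I_E·R_E = 14 − 7.78×0.56 − 7.83×0.22 = 7.92 V > V_CE(sat), so the active-region assumption holds.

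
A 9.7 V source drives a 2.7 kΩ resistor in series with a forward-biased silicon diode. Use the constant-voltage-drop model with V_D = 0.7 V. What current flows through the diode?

I ≈ 3.3 mA

KVL around the loop: 9.7 = V_D + I·R = 0.7 + I × 2.7 kΩ.
So I = (9.7 − 0.7) / 2.7 kΩ = 9 / 2.7 = 3.33 mA.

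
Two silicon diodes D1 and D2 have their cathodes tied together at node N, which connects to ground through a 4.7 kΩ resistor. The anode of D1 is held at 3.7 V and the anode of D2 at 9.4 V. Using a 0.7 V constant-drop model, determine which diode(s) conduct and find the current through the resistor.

Assume both conduct. Then node N would need to be at both 3.7−0.7 = 3 V and 9.4−0.7 = 8.7 V, which is impossible.
Assume only D2 conducts: V_N = 9.4 − 0.7 = 8.7 V, so I_R = 8.7/4.7 = 1.85 mA.
Check D1: its anode-to-cathode voltage is 3.7 − 8.7 = -5 V < 0.7 V, so it is off. The assumption is consistent.

Only D2 conducts; I_R ≈ 1.9 mA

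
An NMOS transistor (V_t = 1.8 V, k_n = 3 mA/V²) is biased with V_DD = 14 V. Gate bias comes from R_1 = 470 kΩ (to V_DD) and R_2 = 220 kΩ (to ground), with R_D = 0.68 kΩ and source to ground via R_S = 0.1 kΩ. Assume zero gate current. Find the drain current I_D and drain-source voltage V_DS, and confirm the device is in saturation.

V_G = V_DD·R_2/(R_1+R_2) = 14×220/690 = 4.46 V.
Assume saturation: I_D = (k_n/2)(V_GS − V_t)² with V_GS = V_G − I_D·R_S = 4.46 − 0.1·I_D.
Substituting gives 0.015·I_D² − 1.8·I_D + 10.6 = 0, with roots I_D = 6.24 or 114 mA.
The root I_D = 114 mA gives V_GS = -6.91 V ≤ V_t, so take I_D = 6.24 mA.
Then V_GS = 3.84 V and V_DS = V_DD − I_D(R_D+R_S) = 14 − 6.24×0.78 = 9.13 V.
Saturation requires V_DS ≥ V_GS − V_t = 2.04 V; 9.13 ≥ 2.04 ✓.

I_D ≈ 6.2 mA, V_DS ≈ 9.1 V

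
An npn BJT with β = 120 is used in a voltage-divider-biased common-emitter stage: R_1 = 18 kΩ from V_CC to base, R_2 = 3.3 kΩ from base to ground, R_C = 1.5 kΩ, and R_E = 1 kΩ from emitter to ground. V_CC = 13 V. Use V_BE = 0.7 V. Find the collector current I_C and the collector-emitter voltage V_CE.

I_C ≈ 1.3 mA, V_CE ≈ 9.8 V

Thevenize the base divider: V_Th = V_CC·R_2/(R_1+R_2) = 13×3.3/21.3 = 2.01 V, R_Th = R_1‖R_2 = 2.79 kΩ.
Base-emitter loop: V_Th = I_B·R_Th + V_BE + (β+1)I_B·R_E, so I_B = (2.01 − 0.7) / (2.79 + 121×1) = 0.0106 mA.
I_C = β·I_B = 120×0.0106 = 1.27 mA, and I_E = (β+1)I_B = 1.28 mA.
V_CE = V_CC − I_C·R_C − I_E·R_E = 13 − 1.27×1.5 − 1.28×1 = 9.8 V.
V_CE = 9.8 V > 0.2 V confirms active-region operation.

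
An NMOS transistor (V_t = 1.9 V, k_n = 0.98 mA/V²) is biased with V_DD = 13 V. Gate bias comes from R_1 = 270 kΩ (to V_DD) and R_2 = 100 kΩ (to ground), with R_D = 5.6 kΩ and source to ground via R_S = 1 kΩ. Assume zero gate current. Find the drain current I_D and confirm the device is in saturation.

I_D ≈ 0.55 mA

V_G = V_DD·R_2/(R_1+R_2) = 13×100/370 = 3.51 V.
Assume saturation: I_D = (k_n/2)(V_GS − V_t)² with V_GS = V_G − I_D·R_S = 3.51 − 1·I_D.
Substituting gives 0.49·I_D² − 2.58·I_D + 1.28 = 0, with roots I_D = 0.552 or 4.72 mA.
The root I_D = 4.72 mA gives V_GS = -1.2 V ≤ V_t, so take I_D = 0.552 mA.
Then V_GS = 2.96 V and V_DS = V_DD − I_D(R_D+R_S) = 13 − 0.552×6.6 = 9.36 V.
Saturation requires V_DS ≥ V_GS − V_t = 1.06 V; 9.36 ≥ 1.06 ✓.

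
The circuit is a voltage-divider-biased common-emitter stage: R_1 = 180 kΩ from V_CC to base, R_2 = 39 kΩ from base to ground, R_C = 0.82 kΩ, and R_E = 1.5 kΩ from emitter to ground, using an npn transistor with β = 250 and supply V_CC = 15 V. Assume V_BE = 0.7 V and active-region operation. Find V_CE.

V_CE ≈ 12 V

Thevenize the base divider: V_Th = V_CC·R_2/(R_1+R_2) = 15×39/219 = 2.67 V, R_Th = R_1‖R_2 = 32.1 kΩ.
Base-emitter loop: V_Th = I_B·R_Th + V_BE + (β+1)I_B·R_E, so I_B = (2.67 − 0.7) / (32.1 + 251×1.5) = 0.00482 mA.
I_C = β·I_B = 250×0.00482 = 1.21 mA, and I_E = (β+1)I_B = 1.21 mA.
V_CE = V_CC − I_C·R_C − I_E·R_E = 15 − 1.21×0.82 − 1.21×1.5 = 12.2 V.
V_CE = 12.2 V > 0.2 V confirms active-region operation.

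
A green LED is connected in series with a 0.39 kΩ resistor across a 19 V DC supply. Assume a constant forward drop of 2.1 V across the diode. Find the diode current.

I ≈ 43 mA

KVL around the loop: 19 = V_D + I·R = 2.1 + I × 0.39 kΩ.
So I = (19 − 2.1) / 0.39 kΩ = 16.9 / 0.39 = 43.3 mA.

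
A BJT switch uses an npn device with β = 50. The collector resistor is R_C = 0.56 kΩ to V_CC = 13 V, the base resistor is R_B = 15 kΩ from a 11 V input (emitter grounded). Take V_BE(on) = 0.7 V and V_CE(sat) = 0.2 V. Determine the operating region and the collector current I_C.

saturation; I_C ≈ 23 mA

Assume active: I_B = (11 − 0.7)/15 = 0.687 mA, giving I_C = β·I_B = 34.3 mA.
But then V_CE = 13 − 34.3×0.56 = -6.23 V < V_CE(sat) = 0.2 V — impossible in the active region.
So the transistor is saturated. With V_CE = 0.2 V, I_C = (V_CC − 0.2)/R_C = 12.8/0.56 = 22.9 mA.
Check: β·I_B = 34.3 mA > I_C = 22.9 mA, confirming saturation.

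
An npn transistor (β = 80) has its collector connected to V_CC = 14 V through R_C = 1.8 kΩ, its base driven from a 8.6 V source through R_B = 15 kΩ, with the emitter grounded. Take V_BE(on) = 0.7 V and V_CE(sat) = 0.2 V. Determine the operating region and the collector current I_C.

Assume active: I_B = (8.6 − 0.7)/15 = 0.527 mA, giving I_C = β·I_B = 42.1 mA.
But then V_CE = 14 − 42.1×1.8 = -61.8 V < V_CE(sat) = 0.2 V — impossible in the active region.
So the transistor is saturated. With V_CE = 0.2 V, I_C = (V_CC − 0.2)/R_C = 13.8/1.8 = 7.67 mA.
Check: β·I_B = 42.1 mA > I_C = 7.67 mA, confirming saturation.

saturation; I_C ≈ 7.7 mA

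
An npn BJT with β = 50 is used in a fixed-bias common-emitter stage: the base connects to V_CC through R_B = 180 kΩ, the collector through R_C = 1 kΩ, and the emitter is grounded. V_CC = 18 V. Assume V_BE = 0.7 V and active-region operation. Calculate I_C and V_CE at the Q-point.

I_C ≈ 4.8 mA, V_CE ≈ 13 V

Base loop: V_CC = I_B·R_B + V_BE, so I_B = (18 − 0.7)/180 kΩ = 0.0961 mA.
In the active region I_C = β·I_B = 50 × 0.0961 = 4.81 mA.
Collector loop: V_CE = V_CC − I_C·R_C = 18 − 4.81×1 = 13.2 V.
Since V_CE = 13.2 V > V_CE(sat) ≈ 0.2 V, the transistor is in the active region as assumed.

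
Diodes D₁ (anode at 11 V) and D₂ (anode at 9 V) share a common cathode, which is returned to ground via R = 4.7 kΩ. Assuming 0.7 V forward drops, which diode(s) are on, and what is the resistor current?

Assume both conduct. Then node N would need to be at both 11−0.7 = 10.3 V and 9−0.7 = 8.3 V, which is impossible.
Assume only D₁ conducts: V_N = 11 − 0.7 = 10.3 V, so I_R = 10.3/4.7 = 2.19 mA.
Check D₂: its anode-to-cathode voltage is 9 − 10.3 = -1.3 V < 0.7 V, so it is off. The assumption is consistent.

Only D₁ conducts; I_R ≈ 2.2 mA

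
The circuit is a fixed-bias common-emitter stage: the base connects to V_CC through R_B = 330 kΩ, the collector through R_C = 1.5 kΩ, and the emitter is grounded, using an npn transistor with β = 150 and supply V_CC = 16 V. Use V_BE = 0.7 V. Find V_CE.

Base loop: V_CC = I_B·R_B + V_BE, so I_B = (16 − 0.7)/330 kΩ = 0.0464 mA.
In the active region I_C = β·I_B = 150 × 0.0464 = 6.95 mA.
Collector loop: V_CE = V_CC − I_C·R_C = 16 − 6.95×1.5 = 5.57 V.
Since V_CE = 5.57 V > V_CE(sat) ≈ 0.2 V, the transistor is in the active region as assumed.

V_CE ≈ 5.6 V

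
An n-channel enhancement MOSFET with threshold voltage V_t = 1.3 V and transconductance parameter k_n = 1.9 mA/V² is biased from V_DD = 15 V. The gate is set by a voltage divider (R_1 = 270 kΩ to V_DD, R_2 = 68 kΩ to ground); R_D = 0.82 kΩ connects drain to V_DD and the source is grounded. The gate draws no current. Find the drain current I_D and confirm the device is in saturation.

V_G = V_DD·R_2/(R_1+R_2) = 15×68/338 = 3.02 V. With the source grounded, V_GS = V_G = 3.02 V.
Assume saturation: I_D = (k_n/2)(V_GS − V_t)² = (1.9/2)×(3.02 − 1.3)² = 0.95×1.72² = 2.8 mA.
V_DS = V_DD − I_D·R_D = 15 − 2.8×0.82 = 12.7 V.
Saturation requires V_DS ≥ V_GS − V_t = 1.72 V; 12.7 ≥ 1.72 ✓.

I_D ≈ 2.8 mA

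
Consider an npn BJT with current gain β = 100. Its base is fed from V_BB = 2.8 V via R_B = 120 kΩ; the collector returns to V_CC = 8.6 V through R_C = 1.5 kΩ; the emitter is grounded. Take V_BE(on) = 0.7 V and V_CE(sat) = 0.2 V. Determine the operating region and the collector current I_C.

active; I_C ≈ 1.7 mA

Assume active. Base-emitter loop: I_B = (V_BB − V_BE)/R_B = (2.8 − 0.7)/120 = 0.0175 mA.
I_C = β·I_B = 100×0.0175 = 1.75 mA.
V_CE = V_CC − I_C·R_C = 8.6 − 1.75×1.5 = 5.97 V > V_CE(sat), so the active-region assumption holds.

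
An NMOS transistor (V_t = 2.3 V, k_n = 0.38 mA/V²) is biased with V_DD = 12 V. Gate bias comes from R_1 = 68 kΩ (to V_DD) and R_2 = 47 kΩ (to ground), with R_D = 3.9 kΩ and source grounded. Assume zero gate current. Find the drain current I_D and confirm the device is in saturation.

I_D ≈ 1.3 mA

V_G = V_DD·R_2/(R_1+R_2) = 12×47/115 = 4.9 V. With the source grounded, V_GS = V_G = 4.9 V.
Assume saturation: I_D = (k_n/2)(V_GS − V_t)² = (0.38/2)×(4.9 − 2.3)² = 0.19×2.6² = 1.29 mA.
V_DS = V_DD − I_D·R_D = 12 − 1.29×3.9 = 6.97 V.
Saturation requires V_DS ≥ V_GS − V_t = 2.6 V; 6.97 ≥ 2.6 ✓.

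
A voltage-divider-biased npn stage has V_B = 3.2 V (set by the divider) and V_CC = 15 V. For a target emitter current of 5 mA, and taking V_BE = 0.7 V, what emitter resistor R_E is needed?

V_E = V_B − V_BE = 3.2 − 0.7 = 2.5 V.
R_E = V_E / I_E = 2.5 / 5 = 0.5 kΩ.

R_E ≈ 0.5 kΩ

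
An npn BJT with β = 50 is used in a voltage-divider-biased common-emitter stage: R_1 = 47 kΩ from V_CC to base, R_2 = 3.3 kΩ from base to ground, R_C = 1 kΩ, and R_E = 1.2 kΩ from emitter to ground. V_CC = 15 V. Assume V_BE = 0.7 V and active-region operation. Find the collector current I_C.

I_C ≈ 0.22 mA

Thevenize the base divider: V_Th = V_CC·R_2/(R_1+R_2) = 15×3.3/50.3 = 0.984 V, R_Th = R_1‖R_2 = 3.08 kΩ.
Base-emitter loop: V_Th = I_B·R_Th + V_BE + (β+1)I_B·R_E, so I_B = (0.984 − 0.7) / (3.08 + 51×1.2) = 0.00442 mA.
I_C = β·I_B = 50×0.00442 = 0.221 mA, and I_E = (β+1)I_B = 0.225 mA.
V_CE = V_CC − I_C·R_C − I_E·R_E = 15 − 0.221×1 − 0.225×1.2 = 14.5 V.
V_CE = 14.5 V > 0.2 V confirms active-region operation.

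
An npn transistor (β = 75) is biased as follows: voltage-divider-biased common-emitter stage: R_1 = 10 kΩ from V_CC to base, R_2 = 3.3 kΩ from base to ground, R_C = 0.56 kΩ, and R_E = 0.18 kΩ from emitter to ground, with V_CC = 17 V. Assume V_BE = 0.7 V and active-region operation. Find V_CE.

Thevenize the base divider: V_Th = V_CC·R_2/(R_1+R_2) = 17×3.3/13.3 = 4.22 V, R_Th = R_1‖R_2 = 2.48 kΩ.
Base-emitter loop: V_Th = I_B·R_Th + V_BE + (β+1)I_B·R_E, so I_B = (4.22 − 0.7) / (2.48 + 76×0.18) = 0.218 mA.
I_C = β·I_B = 75×0.218 = 16.3 mA, and I_E = (β+1)I_B = 16.5 mA.
V_CE = V_CC − I_C·R_C − I_E·R_E = 17 − 16.3×0.56 − 16.5×0.18 = 4.88 V.
V_CE = 4.88 V > 0.2 V confirms active-region operation.

V_CE ≈ 4.9 V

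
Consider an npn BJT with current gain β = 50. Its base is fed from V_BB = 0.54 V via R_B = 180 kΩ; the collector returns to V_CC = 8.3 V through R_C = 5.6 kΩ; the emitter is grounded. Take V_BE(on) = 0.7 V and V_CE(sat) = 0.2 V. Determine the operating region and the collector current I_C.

V_BB = 0.54 V ≤ V_BE(on) = 0.7 V, so the base-emitter junction is not forward biased.
The transistor is in cutoff: I_B = I_C = 0.

cutoff; I_C ≈ 0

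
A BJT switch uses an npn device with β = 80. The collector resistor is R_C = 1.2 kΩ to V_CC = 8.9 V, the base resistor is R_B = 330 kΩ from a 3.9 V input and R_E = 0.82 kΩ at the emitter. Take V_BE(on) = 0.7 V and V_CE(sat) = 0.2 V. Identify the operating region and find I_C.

active; I_C ≈ 0.65 mA

Assume active. Base-emitter loop: I_B = (V_BB − V_BE)/(R_B + (β+1)R_E) = (3.9 − 0.7)/(330 + 81×0.82) = 0.00807 mA.
I_C = β·I_B = 80×0.00807 = 0.646 mA.
V_CE = V_CC − I_C·R_C − I_E·R_E = 8.9 − 0.646×1.2 − 0.654×0.82 = 7.59 V > V_CE(sat), so the active-region assumption holds.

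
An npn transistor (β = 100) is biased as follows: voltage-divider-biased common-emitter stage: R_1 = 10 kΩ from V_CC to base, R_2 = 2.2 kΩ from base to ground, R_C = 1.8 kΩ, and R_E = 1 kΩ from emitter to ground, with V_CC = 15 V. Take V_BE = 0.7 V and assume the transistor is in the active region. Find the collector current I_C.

Thevenize the base divider: V_Th = V_CC·R_2/(R_1+R_2) = 15×2.2/12.2 = 2.7 V, R_Th = R_1‖R_2 = 1.8 kΩ.
Base-emitter loop: V_Th = I_B·R_Th + V_BE + (β+1)I_B·R_E, so I_B = (2.7 − 0.7) / (1.8 + 101×1) = 0.0195 mA.
I_C = β·I_B = 100×0.0195 = 1.95 mA, and I_E = (β+1)I_B = 1.97 mA.
V_CE = V_CC − I_C·R_C − I_E·R_E = 15 − 1.95×1.8 − 1.97×1 = 9.52 V.
V_CE = 9.52 V > 0.2 V confirms active-region operation.

I_C ≈ 2 mA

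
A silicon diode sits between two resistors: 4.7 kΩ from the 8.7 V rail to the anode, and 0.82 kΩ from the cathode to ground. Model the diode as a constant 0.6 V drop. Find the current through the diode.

I ≈ 1.5 mA

The two resistors are in series with the diode, so KVL gives 8.7 = I·4.7 + 0.6 + I·0.82.
I = (8.7 − 0.6) / (4.7 + 0.82) kΩ = 8.1 / 5.52 = 1.47 mA.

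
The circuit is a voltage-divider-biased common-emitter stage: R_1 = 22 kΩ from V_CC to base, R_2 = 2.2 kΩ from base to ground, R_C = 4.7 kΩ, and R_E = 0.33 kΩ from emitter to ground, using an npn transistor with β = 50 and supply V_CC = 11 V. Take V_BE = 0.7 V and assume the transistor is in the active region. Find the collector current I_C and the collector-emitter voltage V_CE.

I_C ≈ 0.8 mA, V_CE ≈ 7 V

Thevenize the base divider: V_Th = V_CC·R_2/(R_1+R_2) = 11×2.2/24.2 = 1 V, R_Th = R_1‖R_2 = 2 kΩ.
Base-emitter loop: V_Th = I_B·R_Th + V_BE + (β+1)I_B·R_E, so I_B = (1 − 0.7) / (2 + 51×0.33) = 0.0159 mA.
I_C = β·I_B = 50×0.0159 = 0.797 mA, and I_E = (β+1)I_B = 0.813 mA.
V_CE = V_CC − I_C·R_C − I_E·R_E = 11 − 0.797×4.7 − 0.813×0.33 = 6.99 V.
V_CE = 6.99 V > 0.2 V confirms active-region operation.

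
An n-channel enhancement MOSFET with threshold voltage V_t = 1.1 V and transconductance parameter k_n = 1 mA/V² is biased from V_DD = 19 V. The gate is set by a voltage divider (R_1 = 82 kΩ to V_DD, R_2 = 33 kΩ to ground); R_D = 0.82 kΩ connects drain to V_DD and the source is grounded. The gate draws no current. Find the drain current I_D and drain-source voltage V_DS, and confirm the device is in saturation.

V_G = V_DD·R_2/(R_1+R_2) = 19×33/115 = 5.45 V. With the source grounded, V_GS = V_G = 5.45 V.
Assume saturation: I_D = (k_n/2)(V_GS − V_t)² = (1/2)×(5.45 − 1.1)² = 0.5×4.35² = 9.47 mA.
V_DS = V_DD − I_D·R_D = 19 − 9.47×0.82 = 11.2 V.
Saturation requires V_DS ≥ V_GS − V_t = 4.35 V; 11.2 ≥ 4.35 ✓.

I_D ≈ 9.5 mA, V_DS ≈ 11 V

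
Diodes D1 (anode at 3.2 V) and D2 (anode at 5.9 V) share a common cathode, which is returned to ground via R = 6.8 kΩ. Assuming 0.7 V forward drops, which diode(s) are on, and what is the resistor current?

Assume both conduct. Then node N would need to be at both 3.2−0.7 = 2.5 V and 5.9−0.7 = 5.2 V, which is impossible.
Assume only D2 conducts: V_N = 5.9 − 0.7 = 5.2 V, so I_R = 5.2/6.8 = 0.765 mA.
Check D1: its anode-to-cathode voltage is 3.2 − 5.2 = -2 V < 0.7 V, so it is off. The assumption is consistent.

Only D2 conducts; I_R ≈ 0.76 mA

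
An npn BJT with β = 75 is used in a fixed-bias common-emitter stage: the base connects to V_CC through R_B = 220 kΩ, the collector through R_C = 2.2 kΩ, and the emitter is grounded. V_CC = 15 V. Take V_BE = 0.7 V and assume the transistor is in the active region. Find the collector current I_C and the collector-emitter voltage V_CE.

Base loop: V_CC = I_B·R_B + V_BE, so I_B = (15 − 0.7)/220 kΩ = 0.065 mA.
In the active region I_C = β·I_B = 75 × 0.065 = 4.88 mA.
Collector loop: V_CE = V_CC − I_C·R_C = 15 − 4.88×2.2 = 4.27 V.
Since V_CE = 4.27 V > V_CE(sat) ≈ 0.2 V, the transistor is in the active region as assumed.

I_C ≈ 4.9 mA, V_CE ≈ 4.3 V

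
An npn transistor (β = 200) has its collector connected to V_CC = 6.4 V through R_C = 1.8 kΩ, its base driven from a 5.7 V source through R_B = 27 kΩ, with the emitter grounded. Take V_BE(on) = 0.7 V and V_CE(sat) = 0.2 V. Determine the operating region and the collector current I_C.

saturation; I_C ≈ 3.4 mA

Assume active: I_B = (5.7 − 0.7)/27 = 0.185 mA, giving I_C = β·I_B = 37 mA.
But then V_CE = 6.4 − 37×1.8 = -60.3 V < V_CE(sat) = 0.2 V — impossible in the active region.
So the transistor is saturated. With V_CE = 0.2 V, I_C = (V_CC − 0.2)/R_C = 6.2/1.8 = 3.44 mA.
Check: β·I_B = 37 mA > I_C = 3.44 mA, confirming saturation.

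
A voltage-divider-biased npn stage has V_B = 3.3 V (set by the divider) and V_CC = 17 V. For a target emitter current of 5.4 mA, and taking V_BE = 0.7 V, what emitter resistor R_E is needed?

V_E = V_B − V_BE = 3.3 − 0.7 = 2.6 V.
R_E = V_E / I_E = 2.6 / 5.4 = 0.481 kΩ.

R_E ≈ 0.48 kΩ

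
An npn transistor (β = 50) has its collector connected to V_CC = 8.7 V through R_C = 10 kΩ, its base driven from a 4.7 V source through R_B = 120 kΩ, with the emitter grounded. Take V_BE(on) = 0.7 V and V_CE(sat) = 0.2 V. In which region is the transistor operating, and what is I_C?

Assume active: I_B = (4.7 − 0.7)/120 = 0.0333 mA, giving I_C = β·I_B = 1.67 mA.
But then V_CE = 8.7 − 1.67×10 = -7.97 V < V_CE(sat) = 0.2 V — impossible in the active region.
So the transistor is saturated. With V_CE = 0.2 V, I_C = (V_CC − 0.2)/R_C = 8.5/10 = 0.85 mA.
Check: β·I_B = 1.67 mA > I_C = 0.85 mA, confirming saturation.

saturation; I_C ≈ 0.85 mA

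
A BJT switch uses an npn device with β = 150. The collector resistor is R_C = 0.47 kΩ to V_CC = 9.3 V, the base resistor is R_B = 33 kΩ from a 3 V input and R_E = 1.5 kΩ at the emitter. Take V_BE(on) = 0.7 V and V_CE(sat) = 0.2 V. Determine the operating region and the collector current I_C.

active; I_C ≈ 1.3 mA

Assume active. Base-emitter loop: I_B = (V_BB − V_BE)/(R_B + (β+1)R_E) = (3 − 0.7)/(33 + 151×1.5) = 0.00886 mA.
I_C = β·I_B = 150×0.00886 = 1.33 mA.
V_CE = V_CC − I_C·R_C − I_E·R_E = 9.3 − 1.33×0.47 − 1.34×1.5 = 6.67 V > V_CE(sat), so the active-region assumption holds.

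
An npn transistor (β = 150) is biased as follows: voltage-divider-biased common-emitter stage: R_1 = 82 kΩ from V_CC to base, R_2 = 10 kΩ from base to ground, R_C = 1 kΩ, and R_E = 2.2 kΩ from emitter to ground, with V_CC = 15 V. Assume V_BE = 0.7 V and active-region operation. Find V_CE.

Thevenize the base divider: V_Th = V_CC·R_2/(R_1+R_2) = 15×10/92 = 1.63 V, R_Th = R_1‖R_2 = 8.91 kΩ.
Base-emitter loop: V_Th = I_B·R_Th + V_BE + (β+1)I_B·R_E, so I_B = (1.63 − 0.7) / (8.91 + 151×2.2) = 0.00273 mA.
I_C = β·I_B = 150×0.00273 = 0.409 mA, and I_E = (β+1)I_B = 0.412 mA.
V_CE = V_CC − I_C·R_C − I_E·R_E = 15 − 0.409×1 − 0.412×2.2 = 13.7 V.
V_CE = 13.7 V > 0.2 V confirms active-region operation.

V_CE ≈ 14 V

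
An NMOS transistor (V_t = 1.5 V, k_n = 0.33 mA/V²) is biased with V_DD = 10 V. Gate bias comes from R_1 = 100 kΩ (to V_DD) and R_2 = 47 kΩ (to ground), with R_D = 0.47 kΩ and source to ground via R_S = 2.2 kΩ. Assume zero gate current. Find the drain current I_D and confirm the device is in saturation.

V_G = V_DD·R_2/(R_1+R_2) = 10×47/147 = 3.2 V.
Assume saturation: I_D = (k_n/2)(V_GS − V_t)² with V_GS = V_G − I_D·R_S = 3.2 − 2.2·I_D.
Substituting gives 0.799·I_D² − 2.23·I_D + 0.475 = 0, with roots I_D = 0.232 or 2.56 mA.
The root I_D = 2.56 mA gives V_GS = -2.44 V ≤ V_t, so take I_D = 0.232 mA.
Then V_GS = 2.69 V and V_DS = V_DD − I_D(R_D+R_S) = 10 − 0.232×2.67 = 9.38 V.
Saturation requires V_DS ≥ V_GS − V_t = 1.19 V; 9.38 ≥ 1.19 ✓.

I_D ≈ 0.23 mA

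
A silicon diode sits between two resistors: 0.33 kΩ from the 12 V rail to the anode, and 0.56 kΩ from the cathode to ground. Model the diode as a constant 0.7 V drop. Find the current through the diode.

I ≈ 13 mA

The two resistors are in series with the diode, so KVL gives 12 = I·0.33 + 0.7 + I·0.56.
I = (12 − 0.7) / (0.33 + 0.56) kΩ = 11.3 / 0.89 = 12.7 mA.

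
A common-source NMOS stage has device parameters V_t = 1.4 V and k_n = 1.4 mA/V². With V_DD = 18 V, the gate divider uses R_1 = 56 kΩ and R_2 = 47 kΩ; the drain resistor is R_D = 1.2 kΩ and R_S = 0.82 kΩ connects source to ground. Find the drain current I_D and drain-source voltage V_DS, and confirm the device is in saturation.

V_G = V_DD·R_2/(R_1+R_2) = 18×47/103 = 8.21 V.
Assume saturation: I_D = (k_n/2)(V_GS − V_t)² with V_GS = V_G − I_D·R_S = 8.21 − 0.82·I_D.
Substituting gives 0.471·I_D² − 8.82·I_D + 32.5 = 0, with roots I_D = 5.04 or 13.7 mA.
The root I_D = 13.7 mA gives V_GS = -3.02 V ≤ V_t, so take I_D = 5.04 mA.
Then V_GS = 4.08 V and V_DS = V_DD − I_D(R_D+R_S) = 18 − 5.04×2.02 = 7.82 V.
Saturation requires V_DS ≥ V_GS − V_t = 2.68 V; 7.82 ≥ 2.68 ✓.

I_D ≈ 5 mA, V_DS ≈ 7.8 V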